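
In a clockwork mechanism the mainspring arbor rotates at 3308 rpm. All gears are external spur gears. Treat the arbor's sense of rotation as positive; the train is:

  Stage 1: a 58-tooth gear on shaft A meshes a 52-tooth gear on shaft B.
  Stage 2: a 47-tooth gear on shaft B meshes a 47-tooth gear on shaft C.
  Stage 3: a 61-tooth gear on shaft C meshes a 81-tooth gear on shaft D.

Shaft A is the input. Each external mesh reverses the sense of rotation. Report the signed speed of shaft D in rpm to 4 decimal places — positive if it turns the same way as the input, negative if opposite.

Stage 1 [58T→52T]: ω = 3308.0000×58/52 = 3689.6923 rpm, dir flips to −; running = −3689.6923
Stage 2 [47T→47T]: ω = 3689.6923×47/47 = 3689.6923 rpm, dir flips to +; running = +3689.6923
Stage 3 [61T→81T]: ω = 3689.6923×61/81 = 2778.6572 rpm, dir flips to −; running = −2778.6572

-2778.6572 rpm (opposite to input, |ω| = 2778.6572 rpm)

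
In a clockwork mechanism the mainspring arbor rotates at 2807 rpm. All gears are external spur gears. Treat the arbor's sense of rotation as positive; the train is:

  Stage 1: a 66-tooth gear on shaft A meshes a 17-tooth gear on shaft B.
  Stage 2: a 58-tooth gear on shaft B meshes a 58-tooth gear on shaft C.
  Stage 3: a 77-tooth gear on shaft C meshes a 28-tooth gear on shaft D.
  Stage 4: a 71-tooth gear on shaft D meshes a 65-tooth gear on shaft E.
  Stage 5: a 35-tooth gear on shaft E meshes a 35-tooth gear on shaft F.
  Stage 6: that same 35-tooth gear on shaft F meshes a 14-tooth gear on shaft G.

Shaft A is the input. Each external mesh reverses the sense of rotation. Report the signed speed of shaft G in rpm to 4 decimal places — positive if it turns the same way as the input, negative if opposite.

+81838.0215 rpm (same as input, |ω| = 81838.0215 rpm)

Stage 1 [66T→17T]: ω = 2807.0000×66/17 = 10897.7647 rpm, dir flips to −; running = −10897.7647
Stage 2 [58T→58T]: ω = 10897.7647×58/58 = 10897.7647 rpm, dir flips to +; running = +10897.7647
Stage 3 [77T→28T]: ω = 10897.7647×77/28 = 29968.8529 rpm, dir flips to −; running = −29968.8529
Stage 4 [71T→65T]: ω = 29968.8529×71/65 = 32735.2086 rpm, dir flips to +; running = +32735.2086
Stage 5 [35T→35T]: ω = 32735.2086×35/35 = 32735.2086 rpm, dir flips to −; running = −32735.2086
Stage 6 [35T→14T]: ω = 32735.2086×35/14 = 81838.0215 rpm, dir flips to +; running = +81838.0215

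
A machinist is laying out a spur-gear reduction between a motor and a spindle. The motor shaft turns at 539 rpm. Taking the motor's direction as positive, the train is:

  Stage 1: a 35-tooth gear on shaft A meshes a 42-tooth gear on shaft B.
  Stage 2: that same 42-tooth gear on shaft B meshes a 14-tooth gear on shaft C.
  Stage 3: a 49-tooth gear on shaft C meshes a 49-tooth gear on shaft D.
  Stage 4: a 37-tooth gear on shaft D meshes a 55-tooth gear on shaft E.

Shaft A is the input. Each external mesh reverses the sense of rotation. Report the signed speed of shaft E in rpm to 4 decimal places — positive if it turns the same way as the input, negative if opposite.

+906.5000 rpm (same as input, |ω| = 906.5000 rpm)

Stage 1 [35T→42T]: ω = 539.0000×35/42 = 449.1667 rpm, dir flips to −; running = −449.1667
Stage 2 [42T→14T]: ω = 449.1667×42/14 = 1347.5000 rpm, dir flips to +; running = +1347.5000
Stage 3 [49T→49T]: ω = 1347.5000×49/49 = 1347.5000 rpm, dir flips to −; running = −1347.5000
Stage 4 [37T→55T]: ω = 1347.5000×37/55 = 906.5000 rpm, dir flips to +; running = +906.5000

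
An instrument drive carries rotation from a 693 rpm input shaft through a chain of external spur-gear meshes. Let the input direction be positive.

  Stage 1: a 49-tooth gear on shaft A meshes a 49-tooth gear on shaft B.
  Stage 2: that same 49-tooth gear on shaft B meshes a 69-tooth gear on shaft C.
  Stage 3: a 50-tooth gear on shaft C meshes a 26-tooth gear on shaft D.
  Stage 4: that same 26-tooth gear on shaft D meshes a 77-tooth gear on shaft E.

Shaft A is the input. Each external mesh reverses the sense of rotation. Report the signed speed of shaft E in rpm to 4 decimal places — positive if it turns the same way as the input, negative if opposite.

+319.5652 rpm (same as input, |ω| = 319.5652 rpm)

Stage 1 [49T→49T]: ω = 693.0000×49/49 = 693.0000 rpm, dir flips to −; running = −693.0000
Stage 2 [49T→69T]: ω = 693.0000×49/69 = 492.1304 rpm, dir flips to +; running = +492.1304
Stage 3 [50T→26T]: ω = 492.1304×50/26 = 946.4047 rpm, dir flips to −; running = −946.4047
Stage 4 [26T→77T]: ω = 946.4047×26/77 = 319.5652 rpm, dir flips to +; running = +319.5652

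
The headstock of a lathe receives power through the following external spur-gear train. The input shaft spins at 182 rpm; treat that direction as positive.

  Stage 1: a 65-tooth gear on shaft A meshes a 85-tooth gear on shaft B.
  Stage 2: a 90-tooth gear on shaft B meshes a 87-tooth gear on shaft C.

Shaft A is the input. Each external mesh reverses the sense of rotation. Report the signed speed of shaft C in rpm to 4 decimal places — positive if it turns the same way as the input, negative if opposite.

Stage 1 [65T→85T]: ω = 182.0000×65/85 = 139.1765 rpm, dir flips to −; running = −139.1765
Stage 2 [90T→87T]: ω = 139.1765×90/87 = 143.9757 rpm, dir flips to +; running = +143.9757

+143.9757 rpm (same as input, |ω| = 143.9757 rpm)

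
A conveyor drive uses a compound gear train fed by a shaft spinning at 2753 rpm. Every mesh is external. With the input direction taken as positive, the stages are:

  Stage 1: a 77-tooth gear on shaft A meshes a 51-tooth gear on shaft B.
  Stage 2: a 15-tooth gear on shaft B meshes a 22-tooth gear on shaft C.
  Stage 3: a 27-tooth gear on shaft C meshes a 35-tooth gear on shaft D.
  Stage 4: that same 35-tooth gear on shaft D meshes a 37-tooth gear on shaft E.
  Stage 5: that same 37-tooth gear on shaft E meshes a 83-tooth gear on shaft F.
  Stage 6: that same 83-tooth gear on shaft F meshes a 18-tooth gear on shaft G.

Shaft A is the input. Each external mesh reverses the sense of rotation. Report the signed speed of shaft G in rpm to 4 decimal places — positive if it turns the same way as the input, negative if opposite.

Stage 1 [77T→51T]: ω = 2753.0000×77/51 = 4156.4902 rpm, dir flips to −; running = −4156.4902
Stage 2 [15T→22T]: ω = 4156.4902×15/22 = 2833.9706 rpm, dir flips to +; running = +2833.9706
Stage 3 [27T→35T]: ω = 2833.9706×27/35 = 2186.2059 rpm, dir flips to −; running = −2186.2059
Stage 4 [35T→37T]: ω = 2186.2059×35/37 = 2068.0326 rpm, dir flips to +; running = +2068.0326
Stage 5 [37T→83T]: ω = 2068.0326×37/83 = 921.8940 rpm, dir flips to −; running = −921.8940
Stage 6 [83T→18T]: ω = 921.8940×83/18 = 4250.9559 rpm, dir flips to +; running = +4250.9559

+4250.9559 rpm (same as input, |ω| = 4250.9559 rpm)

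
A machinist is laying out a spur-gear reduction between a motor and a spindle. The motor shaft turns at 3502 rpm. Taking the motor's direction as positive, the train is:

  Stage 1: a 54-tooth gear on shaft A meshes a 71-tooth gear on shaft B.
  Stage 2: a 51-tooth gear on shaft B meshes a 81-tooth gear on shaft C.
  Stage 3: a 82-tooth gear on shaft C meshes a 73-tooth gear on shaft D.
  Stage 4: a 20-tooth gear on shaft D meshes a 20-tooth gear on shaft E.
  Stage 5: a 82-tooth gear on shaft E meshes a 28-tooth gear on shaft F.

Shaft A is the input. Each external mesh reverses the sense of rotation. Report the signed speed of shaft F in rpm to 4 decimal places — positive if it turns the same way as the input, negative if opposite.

-5516.7528 rpm (opposite to input, |ω| = 5516.7528 rpm)

Stage 1 [54T→71T]: ω = 3502.0000×54/71 = 2663.4930 rpm, dir flips to −; running = −2663.4930
Stage 2 [51T→81T]: ω = 2663.4930×51/81 = 1677.0141 rpm, dir flips to +; running = +1677.0141
Stage 3 [82T→73T]: ω = 1677.0141×82/73 = 1883.7692 rpm, dir flips to −; running = −1883.7692
Stage 4 [20T→20T]: ω = 1883.7692×20/20 = 1883.7692 rpm, dir flips to +; running = +1883.7692
Stage 5 [82T→28T]: ω = 1883.7692×82/28 = 5516.7528 rpm, dir flips to −; running = −5516.7528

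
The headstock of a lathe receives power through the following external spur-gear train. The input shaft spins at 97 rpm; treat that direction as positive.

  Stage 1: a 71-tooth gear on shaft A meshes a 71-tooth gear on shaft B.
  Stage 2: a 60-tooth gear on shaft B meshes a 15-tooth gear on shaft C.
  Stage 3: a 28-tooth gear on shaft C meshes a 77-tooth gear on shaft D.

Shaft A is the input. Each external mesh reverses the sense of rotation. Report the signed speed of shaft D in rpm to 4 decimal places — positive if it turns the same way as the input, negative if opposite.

-141.0909 rpm (opposite to input, |ω| = 141.0909 rpm)

Stage 1 [71T→71T]: ω = 97.0000×71/71 = 97.0000 rpm, dir flips to −; running = −97.0000
Stage 2 [60T→15T]: ω = 97.0000×60/15 = 388.0000 rpm, dir flips to +; running = +388.0000
Stage 3 [28T→77T]: ω = 388.0000×28/77 = 141.0909 rpm, dir flips to −; running = −141.0909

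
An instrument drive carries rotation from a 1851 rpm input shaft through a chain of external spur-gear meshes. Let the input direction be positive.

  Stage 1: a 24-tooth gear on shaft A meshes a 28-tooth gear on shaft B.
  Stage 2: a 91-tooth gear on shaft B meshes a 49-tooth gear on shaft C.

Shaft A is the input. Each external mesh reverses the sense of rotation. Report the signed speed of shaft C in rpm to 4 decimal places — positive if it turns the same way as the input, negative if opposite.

+2946.4898 rpm (same as input, |ω| = 2946.4898 rpm)

Stage 1 [24T→28T]: ω = 1851.0000×24/28 = 1586.5714 rpm, dir flips to −; running = −1586.5714
Stage 2 [91T→49T]: ω = 1586.5714×91/49 = 2946.4898 rpm, dir flips to +; running = +2946.4898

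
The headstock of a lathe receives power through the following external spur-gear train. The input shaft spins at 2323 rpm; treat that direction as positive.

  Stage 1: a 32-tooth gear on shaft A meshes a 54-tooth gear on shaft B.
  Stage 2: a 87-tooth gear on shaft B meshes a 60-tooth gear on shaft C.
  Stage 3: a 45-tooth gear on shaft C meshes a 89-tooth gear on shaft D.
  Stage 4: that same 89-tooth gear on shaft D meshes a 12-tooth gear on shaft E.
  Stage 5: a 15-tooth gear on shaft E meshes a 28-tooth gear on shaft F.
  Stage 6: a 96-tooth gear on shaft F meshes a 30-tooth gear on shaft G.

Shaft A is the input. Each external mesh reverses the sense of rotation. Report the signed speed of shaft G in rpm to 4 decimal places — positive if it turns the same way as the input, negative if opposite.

Stage 1 [32T→54T]: ω = 2323.0000×32/54 = 1376.5926 rpm, dir flips to −; running = −1376.5926
Stage 2 [87T→60T]: ω = 1376.5926×87/60 = 1996.0593 rpm, dir flips to +; running = +1996.0593
Stage 3 [45T→89T]: ω = 1996.0593×45/89 = 1009.2434 rpm, dir flips to −; running = −1009.2434
Stage 4 [89T→12T]: ω = 1009.2434×89/12 = 7485.2222 rpm, dir flips to +; running = +7485.2222
Stage 5 [15T→28T]: ω = 7485.2222×15/28 = 4009.9405 rpm, dir flips to −; running = −4009.9405
Stage 6 [96T→30T]: ω = 4009.9405×96/30 = 12831.8095 rpm, dir flips to +; running = +12831.8095

+12831.8095 rpm (same as input, |ω| = 12831.8095 rpm)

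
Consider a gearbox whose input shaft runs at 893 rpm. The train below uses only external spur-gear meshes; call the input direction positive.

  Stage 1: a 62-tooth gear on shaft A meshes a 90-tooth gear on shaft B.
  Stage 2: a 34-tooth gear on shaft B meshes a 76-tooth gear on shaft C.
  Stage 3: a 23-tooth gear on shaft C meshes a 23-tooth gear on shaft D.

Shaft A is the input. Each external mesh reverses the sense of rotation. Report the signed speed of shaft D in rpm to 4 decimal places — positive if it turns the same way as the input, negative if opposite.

-275.2111 rpm (opposite to input, |ω| = 275.2111 rpm)

Stage 1 [62T→90T]: ω = 893.0000×62/90 = 615.1778 rpm, dir flips to −; running = −615.1778
Stage 2 [34T→76T]: ω = 615.1778×34/76 = 275.2111 rpm, dir flips to +; running = +275.2111
Stage 3 [23T→23T]: ω = 275.2111×23/23 = 275.2111 rpm, dir flips to −; running = −275.2111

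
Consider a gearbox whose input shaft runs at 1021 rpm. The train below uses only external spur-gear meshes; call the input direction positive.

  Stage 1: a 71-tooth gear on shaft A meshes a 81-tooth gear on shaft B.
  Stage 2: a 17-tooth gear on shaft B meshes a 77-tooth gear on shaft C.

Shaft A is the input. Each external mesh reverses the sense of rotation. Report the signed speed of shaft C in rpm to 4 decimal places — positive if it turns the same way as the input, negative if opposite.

Stage 1 [71T→81T]: ω = 1021.0000×71/81 = 894.9506 rpm, dir flips to −; running = −894.9506
Stage 2 [17T→77T]: ω = 894.9506×17/77 = 197.5865 rpm, dir flips to +; running = +197.5865

+197.5865 rpm (same as input, |ω| = 197.5865 rpm)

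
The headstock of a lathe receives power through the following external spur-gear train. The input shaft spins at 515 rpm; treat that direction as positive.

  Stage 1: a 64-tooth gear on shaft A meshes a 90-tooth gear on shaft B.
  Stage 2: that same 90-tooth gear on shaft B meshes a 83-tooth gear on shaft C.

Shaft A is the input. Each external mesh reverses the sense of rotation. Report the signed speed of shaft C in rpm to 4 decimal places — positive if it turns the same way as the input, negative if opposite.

+397.1084 rpm (same as input, |ω| = 397.1084 rpm)

Stage 1 [64T→90T]: ω = 515.0000×64/90 = 366.2222 rpm, dir flips to −; running = −366.2222
Stage 2 [90T→83T]: ω = 366.2222×90/83 = 397.1084 rpm, dir flips to +; running = +397.1084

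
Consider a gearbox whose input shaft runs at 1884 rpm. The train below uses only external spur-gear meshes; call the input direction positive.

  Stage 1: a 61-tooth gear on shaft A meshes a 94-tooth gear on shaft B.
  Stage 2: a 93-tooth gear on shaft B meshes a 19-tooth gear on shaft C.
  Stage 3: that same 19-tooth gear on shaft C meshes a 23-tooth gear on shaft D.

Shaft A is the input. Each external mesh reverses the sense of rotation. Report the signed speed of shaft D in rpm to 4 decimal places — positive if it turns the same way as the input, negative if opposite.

Stage 1 [61T→94T]: ω = 1884.0000×61/94 = 1222.5957 rpm, dir flips to −; running = −1222.5957
Stage 2 [93T→19T]: ω = 1222.5957×93/19 = 5984.2844 rpm, dir flips to +; running = +5984.2844
Stage 3 [19T→23T]: ω = 5984.2844×19/23 = 4943.5393 rpm, dir flips to −; running = −4943.5393

-4943.5393 rpm (opposite to input, |ω| = 4943.5393 rpm)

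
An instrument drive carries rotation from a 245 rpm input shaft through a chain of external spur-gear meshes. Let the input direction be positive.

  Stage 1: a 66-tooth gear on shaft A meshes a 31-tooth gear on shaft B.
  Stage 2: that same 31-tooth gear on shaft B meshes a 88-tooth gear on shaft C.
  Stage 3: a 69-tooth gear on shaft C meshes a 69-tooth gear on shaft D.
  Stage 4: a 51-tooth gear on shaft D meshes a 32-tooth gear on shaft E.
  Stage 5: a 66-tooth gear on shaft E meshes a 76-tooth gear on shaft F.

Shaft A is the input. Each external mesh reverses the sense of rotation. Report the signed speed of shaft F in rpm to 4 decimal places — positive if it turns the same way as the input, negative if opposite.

-254.3185 rpm (opposite to input, |ω| = 254.3185 rpm)

Stage 1 [66T→31T]: ω = 245.0000×66/31 = 521.6129 rpm, dir flips to −; running = −521.6129
Stage 2 [31T→88T]: ω = 521.6129×31/88 = 183.7500 rpm, dir flips to +; running = +183.7500
Stage 3 [69T→69T]: ω = 183.7500×69/69 = 183.7500 rpm, dir flips to −; running = −183.7500
Stage 4 [51T→32T]: ω = 183.7500×51/32 = 292.8516 rpm, dir flips to +; running = +292.8516
Stage 5 [66T→76T]: ω = 292.8516×66/76 = 254.3185 rpm, dir flips to −; running = −254.3185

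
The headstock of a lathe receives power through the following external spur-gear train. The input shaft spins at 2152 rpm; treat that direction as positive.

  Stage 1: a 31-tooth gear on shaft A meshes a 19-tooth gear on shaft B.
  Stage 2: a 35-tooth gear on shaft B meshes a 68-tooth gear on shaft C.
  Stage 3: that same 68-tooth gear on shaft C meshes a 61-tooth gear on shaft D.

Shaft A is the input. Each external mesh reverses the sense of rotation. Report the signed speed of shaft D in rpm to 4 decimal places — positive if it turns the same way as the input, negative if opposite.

Stage 1 [31T→19T]: ω = 2152.0000×31/19 = 3511.1579 rpm, dir flips to −; running = −3511.1579
Stage 2 [35T→68T]: ω = 3511.1579×35/68 = 1807.2136 rpm, dir flips to +; running = +1807.2136
Stage 3 [68T→61T]: ω = 1807.2136×68/61 = 2014.5988 rpm, dir flips to −; running = −2014.5988

-2014.5988 rpm (opposite to input, |ω| = 2014.5988 rpm)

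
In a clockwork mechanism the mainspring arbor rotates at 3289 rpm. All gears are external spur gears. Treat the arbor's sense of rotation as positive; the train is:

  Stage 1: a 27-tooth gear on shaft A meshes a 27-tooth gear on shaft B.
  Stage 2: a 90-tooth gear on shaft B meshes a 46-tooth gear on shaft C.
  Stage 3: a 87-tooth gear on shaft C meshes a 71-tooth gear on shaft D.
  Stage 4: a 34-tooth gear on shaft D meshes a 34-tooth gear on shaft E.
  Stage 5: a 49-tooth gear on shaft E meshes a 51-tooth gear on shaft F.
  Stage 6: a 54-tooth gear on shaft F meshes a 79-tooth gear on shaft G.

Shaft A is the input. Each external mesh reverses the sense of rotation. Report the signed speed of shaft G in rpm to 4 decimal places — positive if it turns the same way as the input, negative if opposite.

+5178.4767 rpm (same as input, |ω| = 5178.4767 rpm)

Stage 1 [27T→27T]: ω = 3289.0000×27/27 = 3289.0000 rpm, dir flips to −; running = −3289.0000
Stage 2 [90T→46T]: ω = 3289.0000×90/46 = 6435.0000 rpm, dir flips to +; running = +6435.0000
Stage 3 [87T→71T]: ω = 6435.0000×87/71 = 7885.1408 rpm, dir flips to −; running = −7885.1408
Stage 4 [34T→34T]: ω = 7885.1408×34/34 = 7885.1408 rpm, dir flips to +; running = +7885.1408
Stage 5 [49T→51T]: ω = 7885.1408×49/51 = 7575.9196 rpm, dir flips to −; running = −7575.9196
Stage 6 [54T→79T]: ω = 7575.9196×54/79 = 5178.4767 rpm, dir flips to +; running = +5178.4767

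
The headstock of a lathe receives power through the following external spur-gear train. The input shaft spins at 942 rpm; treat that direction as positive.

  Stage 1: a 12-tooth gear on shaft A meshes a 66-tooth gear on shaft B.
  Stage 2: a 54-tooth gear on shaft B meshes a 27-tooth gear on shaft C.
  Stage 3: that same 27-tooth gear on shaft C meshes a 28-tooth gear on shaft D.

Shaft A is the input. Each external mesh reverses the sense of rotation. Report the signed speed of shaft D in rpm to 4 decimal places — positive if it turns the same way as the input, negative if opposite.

Stage 1 [12T→66T]: ω = 942.0000×12/66 = 171.2727 rpm, dir flips to −; running = −171.2727
Stage 2 [54T→27T]: ω = 171.2727×54/27 = 342.5455 rpm, dir flips to +; running = +342.5455
Stage 3 [27T→28T]: ω = 342.5455×27/28 = 330.3117 rpm, dir flips to −; running = −330.3117

-330.3117 rpm (opposite to input, |ω| = 330.3117 rpm)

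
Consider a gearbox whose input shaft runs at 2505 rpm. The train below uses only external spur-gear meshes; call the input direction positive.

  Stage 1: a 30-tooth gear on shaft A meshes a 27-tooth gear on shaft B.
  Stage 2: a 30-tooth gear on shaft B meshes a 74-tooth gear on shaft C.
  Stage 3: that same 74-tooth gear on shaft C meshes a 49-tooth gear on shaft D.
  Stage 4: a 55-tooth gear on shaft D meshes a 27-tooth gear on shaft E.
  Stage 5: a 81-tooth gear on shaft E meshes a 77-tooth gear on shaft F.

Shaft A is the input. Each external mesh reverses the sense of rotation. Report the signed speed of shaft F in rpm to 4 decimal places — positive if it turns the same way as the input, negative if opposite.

-3651.6035 rpm (opposite to input, |ω| = 3651.6035 rpm)

Stage 1 [30T→27T]: ω = 2505.0000×30/27 = 2783.3333 rpm, dir flips to −; running = −2783.3333
Stage 2 [30T→74T]: ω = 2783.3333×30/74 = 1128.3784 rpm, dir flips to +; running = +1128.3784
Stage 3 [74T→49T]: ω = 1128.3784×74/49 = 1704.0816 rpm, dir flips to −; running = −1704.0816
Stage 4 [55T→27T]: ω = 1704.0816×55/27 = 3471.2774 rpm, dir flips to +; running = +3471.2774
Stage 5 [81T→77T]: ω = 3471.2774×81/77 = 3651.6035 rpm, dir flips to −; running = −3651.6035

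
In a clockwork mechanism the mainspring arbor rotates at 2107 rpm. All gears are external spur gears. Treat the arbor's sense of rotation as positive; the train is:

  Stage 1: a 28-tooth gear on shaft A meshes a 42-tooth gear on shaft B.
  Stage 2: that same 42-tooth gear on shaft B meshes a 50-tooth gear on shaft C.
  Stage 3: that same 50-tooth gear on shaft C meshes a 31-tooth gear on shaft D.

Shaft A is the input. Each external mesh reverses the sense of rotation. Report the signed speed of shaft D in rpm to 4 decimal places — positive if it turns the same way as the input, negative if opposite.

Stage 1 [28T→42T]: ω = 2107.0000×28/42 = 1404.6667 rpm, dir flips to −; running = −1404.6667
Stage 2 [42T→50T]: ω = 1404.6667×42/50 = 1179.9200 rpm, dir flips to +; running = +1179.9200
Stage 3 [50T→31T]: ω = 1179.9200×50/31 = 1903.0968 rpm, dir flips to −; running = −1903.0968

-1903.0968 rpm (opposite to input, |ω| = 1903.0968 rpm)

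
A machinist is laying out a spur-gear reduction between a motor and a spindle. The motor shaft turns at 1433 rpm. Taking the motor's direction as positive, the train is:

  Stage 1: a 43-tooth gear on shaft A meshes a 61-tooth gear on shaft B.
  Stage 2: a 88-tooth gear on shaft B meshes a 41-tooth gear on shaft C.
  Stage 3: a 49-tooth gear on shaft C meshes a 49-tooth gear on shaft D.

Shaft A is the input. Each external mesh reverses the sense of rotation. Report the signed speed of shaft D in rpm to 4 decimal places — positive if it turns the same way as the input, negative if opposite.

-2168.1216 rpm (opposite to input, |ω| = 2168.1216 rpm)

Stage 1 [43T→61T]: ω = 1433.0000×43/61 = 1010.1475 rpm, dir flips to −; running = −1010.1475
Stage 2 [88T→41T]: ω = 1010.1475×88/41 = 2168.1216 rpm, dir flips to +; running = +2168.1216
Stage 3 [49T→49T]: ω = 2168.1216×49/49 = 2168.1216 rpm, dir flips to −; running = −2168.1216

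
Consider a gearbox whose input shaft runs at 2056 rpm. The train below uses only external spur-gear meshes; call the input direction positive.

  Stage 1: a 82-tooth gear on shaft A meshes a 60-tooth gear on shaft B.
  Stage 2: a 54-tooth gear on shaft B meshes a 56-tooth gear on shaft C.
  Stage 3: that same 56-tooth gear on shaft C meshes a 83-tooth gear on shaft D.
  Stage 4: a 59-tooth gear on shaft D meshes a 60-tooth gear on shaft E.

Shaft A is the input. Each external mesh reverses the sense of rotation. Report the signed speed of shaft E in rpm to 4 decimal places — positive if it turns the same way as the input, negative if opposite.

Stage 1 [82T→60T]: ω = 2056.0000×82/60 = 2809.8667 rpm, dir flips to −; running = −2809.8667
Stage 2 [54T→56T]: ω = 2809.8667×54/56 = 2709.5143 rpm, dir flips to +; running = +2709.5143
Stage 3 [56T→83T]: ω = 2709.5143×56/83 = 1828.1060 rpm, dir flips to −; running = −1828.1060
Stage 4 [59T→60T]: ω = 1828.1060×59/60 = 1797.6376 rpm, dir flips to +; running = +1797.6376

+1797.6376 rpm (same as input, |ω| = 1797.6376 rpm)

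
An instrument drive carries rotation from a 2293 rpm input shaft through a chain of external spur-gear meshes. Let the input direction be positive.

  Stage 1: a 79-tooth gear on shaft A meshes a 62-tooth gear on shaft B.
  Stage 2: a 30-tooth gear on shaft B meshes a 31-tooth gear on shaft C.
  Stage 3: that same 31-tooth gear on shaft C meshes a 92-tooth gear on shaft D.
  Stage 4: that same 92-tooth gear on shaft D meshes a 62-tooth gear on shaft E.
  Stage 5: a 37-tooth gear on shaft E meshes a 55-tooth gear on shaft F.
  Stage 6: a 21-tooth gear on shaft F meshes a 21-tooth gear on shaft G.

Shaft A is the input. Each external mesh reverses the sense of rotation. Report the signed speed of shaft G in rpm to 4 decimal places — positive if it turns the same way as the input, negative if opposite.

+951.0603 rpm (same as input, |ω| = 951.0603 rpm)

Stage 1 [79T→62T]: ω = 2293.0000×79/62 = 2921.7258 rpm, dir flips to −; running = −2921.7258
Stage 2 [30T→31T]: ω = 2921.7258×30/31 = 2827.4766 rpm, dir flips to +; running = +2827.4766
Stage 3 [31T→92T]: ω = 2827.4766×31/92 = 952.7367 rpm, dir flips to −; running = −952.7367
Stage 4 [92T→62T]: ω = 952.7367×92/62 = 1413.7383 rpm, dir flips to +; running = +1413.7383
Stage 5 [37T→55T]: ω = 1413.7383×37/55 = 951.0603 rpm, dir flips to −; running = −951.0603
Stage 6 [21T→21T]: ω = 951.0603×21/21 = 951.0603 rpm, dir flips to +; running = +951.0603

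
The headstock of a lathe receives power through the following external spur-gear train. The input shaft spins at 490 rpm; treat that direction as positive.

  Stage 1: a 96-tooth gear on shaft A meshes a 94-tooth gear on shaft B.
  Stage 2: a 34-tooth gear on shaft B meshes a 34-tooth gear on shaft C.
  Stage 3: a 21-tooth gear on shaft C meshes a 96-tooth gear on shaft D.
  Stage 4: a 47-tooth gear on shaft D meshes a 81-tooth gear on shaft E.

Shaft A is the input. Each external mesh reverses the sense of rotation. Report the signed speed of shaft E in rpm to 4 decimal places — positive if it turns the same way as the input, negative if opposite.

+63.5185 rpm (same as input, |ω| = 63.5185 rpm)

Stage 1 [96T→94T]: ω = 490.0000×96/94 = 500.4255 rpm, dir flips to −; running = −500.4255
Stage 2 [34T→34T]: ω = 500.4255×34/34 = 500.4255 rpm, dir flips to +; running = +500.4255
Stage 3 [21T→96T]: ω = 500.4255×21/96 = 109.4681 rpm, dir flips to −; running = −109.4681
Stage 4 [47T→81T]: ω = 109.4681×47/81 = 63.5185 rpm, dir flips to +; running = +63.5185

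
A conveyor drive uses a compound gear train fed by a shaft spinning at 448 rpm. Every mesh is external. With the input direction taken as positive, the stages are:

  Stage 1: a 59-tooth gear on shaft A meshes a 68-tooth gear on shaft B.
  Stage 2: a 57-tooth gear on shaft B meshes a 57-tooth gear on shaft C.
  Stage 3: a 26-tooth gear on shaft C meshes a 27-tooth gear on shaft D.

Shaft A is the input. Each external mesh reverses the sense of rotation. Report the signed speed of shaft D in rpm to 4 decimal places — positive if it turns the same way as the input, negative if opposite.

-374.3094 rpm (opposite to input, |ω| = 374.3094 rpm)

Stage 1 [59T→68T]: ω = 448.0000×59/68 = 388.7059 rpm, dir flips to −; running = −388.7059
Stage 2 [57T→57T]: ω = 388.7059×57/57 = 388.7059 rpm, dir flips to +; running = +388.7059
Stage 3 [26T→27T]: ω = 388.7059×26/27 = 374.3094 rpm, dir flips to −; running = −374.3094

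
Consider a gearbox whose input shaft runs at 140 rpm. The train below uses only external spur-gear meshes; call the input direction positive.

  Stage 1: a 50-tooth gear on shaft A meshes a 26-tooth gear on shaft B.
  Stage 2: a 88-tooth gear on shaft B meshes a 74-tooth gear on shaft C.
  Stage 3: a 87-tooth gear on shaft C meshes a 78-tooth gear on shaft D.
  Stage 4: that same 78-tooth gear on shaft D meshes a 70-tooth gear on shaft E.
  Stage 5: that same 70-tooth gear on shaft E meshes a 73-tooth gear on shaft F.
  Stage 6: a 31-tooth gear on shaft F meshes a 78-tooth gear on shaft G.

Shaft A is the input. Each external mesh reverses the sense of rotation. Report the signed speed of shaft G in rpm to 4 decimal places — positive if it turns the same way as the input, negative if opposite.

Stage 1 [50T→26T]: ω = 140.0000×50/26 = 269.2308 rpm, dir flips to −; running = −269.2308
Stage 2 [88T→74T]: ω = 269.2308×88/74 = 320.1663 rpm, dir flips to +; running = +320.1663
Stage 3 [87T→78T]: ω = 320.1663×87/78 = 357.1086 rpm, dir flips to −; running = −357.1086
Stage 4 [78T→70T]: ω = 357.1086×78/70 = 397.9210 rpm, dir flips to +; running = +397.9210
Stage 5 [70T→73T]: ω = 397.9210×70/73 = 381.5681 rpm, dir flips to −; running = −381.5681
Stage 6 [31T→78T]: ω = 381.5681×31/78 = 151.6489 rpm, dir flips to +; running = +151.6489

+151.6489 rpm (same as input, |ω| = 151.6489 rpm)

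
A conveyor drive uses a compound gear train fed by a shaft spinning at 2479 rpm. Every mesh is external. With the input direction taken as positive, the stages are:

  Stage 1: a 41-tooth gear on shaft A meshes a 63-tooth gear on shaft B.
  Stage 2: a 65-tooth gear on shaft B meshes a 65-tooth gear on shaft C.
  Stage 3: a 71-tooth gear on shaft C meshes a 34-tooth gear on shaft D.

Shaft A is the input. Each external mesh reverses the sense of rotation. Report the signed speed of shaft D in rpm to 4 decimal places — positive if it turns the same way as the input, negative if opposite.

-3368.9865 rpm (opposite to input, |ω| = 3368.9865 rpm)

Stage 1 [41T→63T]: ω = 2479.0000×41/63 = 1613.3175 rpm, dir flips to −; running = −1613.3175
Stage 2 [65T→65T]: ω = 1613.3175×65/65 = 1613.3175 rpm, dir flips to +; running = +1613.3175
Stage 3 [71T→34T]: ω = 1613.3175×71/34 = 3368.9865 rpm, dir flips to −; running = −3368.9865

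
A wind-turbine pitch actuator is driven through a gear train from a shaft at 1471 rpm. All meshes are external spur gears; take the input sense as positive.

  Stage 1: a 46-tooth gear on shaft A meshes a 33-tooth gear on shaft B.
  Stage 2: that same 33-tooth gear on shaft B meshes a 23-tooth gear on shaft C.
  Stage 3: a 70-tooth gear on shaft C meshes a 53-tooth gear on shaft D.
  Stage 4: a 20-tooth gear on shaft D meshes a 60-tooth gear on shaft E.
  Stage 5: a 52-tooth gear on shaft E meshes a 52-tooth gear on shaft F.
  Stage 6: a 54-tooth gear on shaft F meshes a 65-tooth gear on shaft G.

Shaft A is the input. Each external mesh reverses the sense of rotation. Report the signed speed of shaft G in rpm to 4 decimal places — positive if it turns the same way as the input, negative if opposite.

+1076.0290 rpm (same as input, |ω| = 1076.0290 rpm)

Stage 1 [46T→33T]: ω = 1471.0000×46/33 = 2050.4848 rpm, dir flips to −; running = −2050.4848
Stage 2 [33T→23T]: ω = 2050.4848×33/23 = 2942.0000 rpm, dir flips to +; running = +2942.0000
Stage 3 [70T→53T]: ω = 2942.0000×70/53 = 3885.6604 rpm, dir flips to −; running = −3885.6604
Stage 4 [20T→60T]: ω = 3885.6604×20/60 = 1295.2201 rpm, dir flips to +; running = +1295.2201
Stage 5 [52T→52T]: ω = 1295.2201×52/52 = 1295.2201 rpm, dir flips to −; running = −1295.2201
Stage 6 [54T→65T]: ω = 1295.2201×54/65 = 1076.0290 rpm, dir flips to +; running = +1076.0290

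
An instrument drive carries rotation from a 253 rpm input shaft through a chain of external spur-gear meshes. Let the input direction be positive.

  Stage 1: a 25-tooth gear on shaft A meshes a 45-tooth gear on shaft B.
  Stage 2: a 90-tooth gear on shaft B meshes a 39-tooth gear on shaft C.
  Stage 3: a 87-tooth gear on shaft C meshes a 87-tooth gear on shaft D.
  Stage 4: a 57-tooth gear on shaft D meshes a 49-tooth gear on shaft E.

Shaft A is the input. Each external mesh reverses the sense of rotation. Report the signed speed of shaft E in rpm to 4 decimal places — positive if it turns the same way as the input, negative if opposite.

+377.3155 rpm (same as input, |ω| = 377.3155 rpm)

Stage 1 [25T→45T]: ω = 253.0000×25/45 = 140.5556 rpm, dir flips to −; running = −140.5556
Stage 2 [90T→39T]: ω = 140.5556×90/39 = 324.3590 rpm, dir flips to +; running = +324.3590
Stage 3 [87T→87T]: ω = 324.3590×87/87 = 324.3590 rpm, dir flips to −; running = −324.3590
Stage 4 [57T→49T]: ω = 324.3590×57/49 = 377.3155 rpm, dir flips to +; running = +377.3155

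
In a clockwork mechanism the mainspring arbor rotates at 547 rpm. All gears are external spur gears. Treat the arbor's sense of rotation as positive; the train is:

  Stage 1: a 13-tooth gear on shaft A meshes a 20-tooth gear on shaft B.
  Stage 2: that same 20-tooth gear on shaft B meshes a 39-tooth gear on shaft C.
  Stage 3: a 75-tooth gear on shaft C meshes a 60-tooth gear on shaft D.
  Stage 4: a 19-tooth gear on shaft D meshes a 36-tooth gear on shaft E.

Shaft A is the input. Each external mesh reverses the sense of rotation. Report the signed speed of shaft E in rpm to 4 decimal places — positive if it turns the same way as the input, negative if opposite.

Stage 1 [13T→20T]: ω = 547.0000×13/20 = 355.5500 rpm, dir flips to −; running = −355.5500
Stage 2 [20T→39T]: ω = 355.5500×20/39 = 182.3333 rpm, dir flips to +; running = +182.3333
Stage 3 [75T→60T]: ω = 182.3333×75/60 = 227.9167 rpm, dir flips to −; running = −227.9167
Stage 4 [19T→36T]: ω = 227.9167×19/36 = 120.2894 rpm, dir flips to +; running = +120.2894

+120.2894 rpm (same as input, |ω| = 120.2894 rpm)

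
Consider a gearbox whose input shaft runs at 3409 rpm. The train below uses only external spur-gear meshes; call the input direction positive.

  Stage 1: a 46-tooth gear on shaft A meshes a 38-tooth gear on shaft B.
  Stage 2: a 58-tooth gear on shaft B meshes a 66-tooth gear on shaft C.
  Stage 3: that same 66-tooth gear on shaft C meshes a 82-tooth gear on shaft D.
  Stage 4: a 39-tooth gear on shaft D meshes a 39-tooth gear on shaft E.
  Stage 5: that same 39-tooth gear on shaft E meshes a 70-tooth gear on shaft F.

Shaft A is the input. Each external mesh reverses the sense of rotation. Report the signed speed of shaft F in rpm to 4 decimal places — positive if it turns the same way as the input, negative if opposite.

-1626.2299 rpm (opposite to input, |ω| = 1626.2299 rpm)

Stage 1 [46T→38T]: ω = 3409.0000×46/38 = 4126.6842 rpm, dir flips to −; running = −4126.6842
Stage 2 [58T→66T]: ω = 4126.6842×58/66 = 3626.4801 rpm, dir flips to +; running = +3626.4801
Stage 3 [66T→82T]: ω = 3626.4801×66/82 = 2918.8742 rpm, dir flips to −; running = −2918.8742
Stage 4 [39T→39T]: ω = 2918.8742×39/39 = 2918.8742 rpm, dir flips to +; running = +2918.8742
Stage 5 [39T→70T]: ω = 2918.8742×39/70 = 1626.2299 rpm, dir flips to −; running = −1626.2299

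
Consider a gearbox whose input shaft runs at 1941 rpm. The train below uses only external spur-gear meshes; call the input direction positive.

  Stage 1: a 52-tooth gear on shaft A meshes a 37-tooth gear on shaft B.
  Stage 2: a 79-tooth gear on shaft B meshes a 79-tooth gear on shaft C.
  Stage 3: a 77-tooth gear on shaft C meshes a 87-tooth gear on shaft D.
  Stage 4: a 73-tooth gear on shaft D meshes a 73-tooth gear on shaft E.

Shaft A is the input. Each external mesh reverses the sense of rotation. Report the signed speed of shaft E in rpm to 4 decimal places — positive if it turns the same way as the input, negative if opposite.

Stage 1 [52T→37T]: ω = 1941.0000×52/37 = 2727.8919 rpm, dir flips to −; running = −2727.8919
Stage 2 [79T→79T]: ω = 2727.8919×79/79 = 2727.8919 rpm, dir flips to +; running = +2727.8919
Stage 3 [77T→87T]: ω = 2727.8919×77/87 = 2414.3411 rpm, dir flips to −; running = −2414.3411
Stage 4 [73T→73T]: ω = 2414.3411×73/73 = 2414.3411 rpm, dir flips to +; running = +2414.3411

+2414.3411 rpm (same as input, |ω| = 2414.3411 rpm)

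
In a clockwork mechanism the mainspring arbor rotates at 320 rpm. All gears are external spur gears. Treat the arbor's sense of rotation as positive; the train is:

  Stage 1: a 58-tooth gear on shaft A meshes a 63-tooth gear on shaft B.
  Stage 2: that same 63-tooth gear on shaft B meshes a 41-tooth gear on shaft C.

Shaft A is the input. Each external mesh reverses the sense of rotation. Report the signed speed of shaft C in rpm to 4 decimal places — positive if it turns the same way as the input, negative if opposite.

+452.6829 rpm (same as input, |ω| = 452.6829 rpm)

Stage 1 [58T→63T]: ω = 320.0000×58/63 = 294.6032 rpm, dir flips to −; running = −294.6032
Stage 2 [63T→41T]: ω = 294.6032×63/41 = 452.6829 rpm, dir flips to +; running = +452.6829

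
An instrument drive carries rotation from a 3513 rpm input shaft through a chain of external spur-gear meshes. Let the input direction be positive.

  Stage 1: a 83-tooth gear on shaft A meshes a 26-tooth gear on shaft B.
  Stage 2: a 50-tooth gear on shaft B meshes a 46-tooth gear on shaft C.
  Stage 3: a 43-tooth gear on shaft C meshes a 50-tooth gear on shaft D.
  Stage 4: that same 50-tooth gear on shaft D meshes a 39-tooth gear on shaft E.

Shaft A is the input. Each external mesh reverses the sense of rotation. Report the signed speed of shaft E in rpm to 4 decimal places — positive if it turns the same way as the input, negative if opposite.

Stage 1 [83T→26T]: ω = 3513.0000×83/26 = 11214.5769 rpm, dir flips to −; running = −11214.5769
Stage 2 [50T→46T]: ω = 11214.5769×50/46 = 12189.7575 rpm, dir flips to +; running = +12189.7575
Stage 3 [43T→50T]: ω = 12189.7575×43/50 = 10483.1915 rpm, dir flips to −; running = −10483.1915
Stage 4 [50T→39T]: ω = 10483.1915×50/39 = 13439.9891 rpm, dir flips to +; running = +13439.9891

+13439.9891 rpm (same as input, |ω| = 13439.9891 rpm)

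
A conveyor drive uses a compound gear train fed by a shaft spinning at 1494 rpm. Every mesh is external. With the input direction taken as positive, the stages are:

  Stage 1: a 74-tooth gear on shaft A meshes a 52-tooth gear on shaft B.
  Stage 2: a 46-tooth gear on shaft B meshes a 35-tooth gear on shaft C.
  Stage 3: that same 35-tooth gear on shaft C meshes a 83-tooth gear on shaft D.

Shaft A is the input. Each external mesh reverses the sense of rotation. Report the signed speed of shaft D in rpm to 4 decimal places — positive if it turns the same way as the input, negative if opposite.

Stage 1 [74T→52T]: ω = 1494.0000×74/52 = 2126.0769 rpm, dir flips to −; running = −2126.0769
Stage 2 [46T→35T]: ω = 2126.0769×46/35 = 2794.2725 rpm, dir flips to +; running = +2794.2725
Stage 3 [35T→83T]: ω = 2794.2725×35/83 = 1178.3077 rpm, dir flips to −; running = −1178.3077

-1178.3077 rpm (opposite to input, |ω| = 1178.3077 rpm)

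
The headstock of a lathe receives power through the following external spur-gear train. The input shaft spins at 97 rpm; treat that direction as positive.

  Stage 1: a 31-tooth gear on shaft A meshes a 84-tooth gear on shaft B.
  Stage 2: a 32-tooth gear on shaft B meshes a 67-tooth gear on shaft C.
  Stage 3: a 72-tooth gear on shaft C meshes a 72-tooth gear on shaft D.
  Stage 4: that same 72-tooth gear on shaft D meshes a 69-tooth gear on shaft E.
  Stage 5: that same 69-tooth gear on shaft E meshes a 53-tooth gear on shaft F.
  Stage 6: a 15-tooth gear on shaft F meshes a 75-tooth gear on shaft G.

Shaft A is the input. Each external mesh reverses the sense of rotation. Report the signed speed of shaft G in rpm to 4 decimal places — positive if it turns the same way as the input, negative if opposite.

+4.6453 rpm (same as input, |ω| = 4.6453 rpm)

Stage 1 [31T→84T]: ω = 97.0000×31/84 = 35.7976 rpm, dir flips to −; running = −35.7976
Stage 2 [32T→67T]: ω = 35.7976×32/67 = 17.0974 rpm, dir flips to +; running = +17.0974
Stage 3 [72T→72T]: ω = 17.0974×72/72 = 17.0974 rpm, dir flips to −; running = −17.0974
Stage 4 [72T→69T]: ω = 17.0974×72/69 = 17.8407 rpm, dir flips to +; running = +17.8407
Stage 5 [69T→53T]: ω = 17.8407×69/53 = 23.2266 rpm, dir flips to −; running = −23.2266
Stage 6 [15T→75T]: ω = 23.2266×15/75 = 4.6453 rpm, dir flips to +; running = +4.6453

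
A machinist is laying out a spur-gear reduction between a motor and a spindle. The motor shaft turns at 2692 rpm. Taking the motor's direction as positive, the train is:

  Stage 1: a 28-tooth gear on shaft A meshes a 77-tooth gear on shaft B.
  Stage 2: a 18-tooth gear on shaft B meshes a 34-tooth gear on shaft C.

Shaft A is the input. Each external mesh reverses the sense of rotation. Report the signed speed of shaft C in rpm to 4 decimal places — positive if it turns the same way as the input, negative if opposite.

+518.2460 rpm (same as input, |ω| = 518.2460 rpm)

Stage 1 [28T→77T]: ω = 2692.0000×28/77 = 978.9091 rpm, dir flips to −; running = −978.9091
Stage 2 [18T→34T]: ω = 978.9091×18/34 = 518.2460 rpm, dir flips to +; running = +518.2460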